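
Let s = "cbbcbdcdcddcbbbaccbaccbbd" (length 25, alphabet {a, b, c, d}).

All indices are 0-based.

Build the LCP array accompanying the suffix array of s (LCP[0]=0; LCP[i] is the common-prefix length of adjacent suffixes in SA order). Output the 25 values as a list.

[0, 4, 0, 5, 1, 2, 2, 2, 1, 1, 2, 0, 2, 3, 3, 2, 1, 3, 1, 2, 0, 1, 2, 3, 1]

rank→(start, suffix):
  0 → (15, 'accbaccbbd')
  1 → (19, 'accbbd')
  2 → (14, 'baccbaccbbd')
  3 → (18, 'baccbbd')
  4 → (13, 'bbaccbaccbbd')
  5 → (12, 'bbbaccbaccbbd')
  6 → (1, 'bbcbdcdcddcbbbaccbaccbbd')
  7 → (22, 'bbd')
  8 → (2, 'bcbdcdcddcbbbaccbaccbbd')
  9 → (23, 'bd')
  10 → (4, 'bdcdcddcbbbaccbaccbbd')
  11 → (17, 'cbaccbbd')
  12 → (11, 'cbbbaccbaccbbd')
  13 → (0, 'cbbcbdcdcddcbbbaccbaccbbd')
  14 → (21, 'cbbd')
  15 → (3, 'cbdcdcddcbbbaccbaccbbd')
  16 → (16, 'ccbaccbbd')
  17 → (20, 'ccbbd')
  18 → (6, 'cdcddcbbbaccbaccbbd')
  19 → (8, 'cddcbbbaccbaccbbd')
  20 → (24, 'd')
  21 → (10, 'dcbbbaccbaccbbd')
  22 → (5, 'dcdcddcbbbaccbaccbbd')
  23 → (7, 'dcddcbbbaccbaccbbd')
  24 → (9, 'ddcbbbaccbaccbbd')

SA = [15, 19, 14, 18, 13, 12, 1, 22, 2, 23, 4, 17, 11, 0, 21, 3, 16, 20, 6, 8, 24, 10, 5, 7, 9]
rank  pair      lcp
   1  s[15:],s[19:]  4  'accb'
   2  s[19:],s[14:]  0  ''
   3  s[14:],s[18:]  5  'baccb'
   4  s[18:],s[13:]  1  'b'
   5  s[13:],s[12:]  2  'bb'
   6  s[12:],s[1:]  2  'bb'
   7  s[1:],s[22:]  2  'bb'
   8  s[22:],s[2:]  1  'b'
   9  s[2:],s[23:]  1  'b'
  10  s[23:],s[4:]  2  'bd'
  11  s[4:],s[17:]  0  ''
  12  s[17:],s[11:]  2  'cb'
  13  s[11:],s[0:]  3  'cbb'
  14  s[0:],s[21:]  3  'cbb'
  15  s[21:],s[3:]  2  'cb'
  16  s[3:],s[16:]  1  'c'
  17  s[16:],s[20:]  3  'ccb'
  18  s[20:],s[6:]  1  'c'
  19  s[6:],s[8:]  2  'cd'
  20  s[8:],s[24:]  0  ''
  21  s[24:],s[10:]  1  'd'
  22  s[10:],s[5:]  2  'dc'
  23  s[5:],s[7:]  3  'dcd'
  24  s[7:],s[9:]  1  'd'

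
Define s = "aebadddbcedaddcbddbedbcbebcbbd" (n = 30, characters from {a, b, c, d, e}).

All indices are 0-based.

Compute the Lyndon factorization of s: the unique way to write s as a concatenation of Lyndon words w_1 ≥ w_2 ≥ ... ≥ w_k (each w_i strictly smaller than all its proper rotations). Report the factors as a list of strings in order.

["aeb", "adddbced", "addcbddbedbcbebcbbd"]

emit factor 1: 'aeb' (i=0, period=3)
emit factor 2: 'adddbced' (i=3, period=8)
emit factor 3: 'addcbddbedbcbebcbbd' (i=11, period=19)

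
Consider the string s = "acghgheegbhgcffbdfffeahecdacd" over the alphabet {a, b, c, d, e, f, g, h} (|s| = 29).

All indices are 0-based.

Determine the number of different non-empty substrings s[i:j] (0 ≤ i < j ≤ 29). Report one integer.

407

sorted suffixes:
  #0 SA[0]=26  'acd'
  #1 SA[1]=0  'acghgheegbhgcffbdfffeahecdacd'
  #2 SA[2]=21  'ahecdacd'
  #3 SA[3]=15  'bdfffeahecdacd'
  #4 SA[4]=9  'bhgcffbdfffeahecdacd'
  #5 SA[5]=27  'cd'
  #6 SA[6]=24  'cdacd'
  #7 SA[7]=12  'cffbdfffeahecdacd'
  #8 SA[8]=1  'cghgheegbhgcffbdfffeahecdacd'
  #9 SA[9]=28  'd'
  #10 SA[10]=25  'dacd'
  #11 SA[11]=16  'dfffeahecdacd'
  #12 SA[12]=20  'eahecdacd'
  #13 SA[13]=23  'ecdacd'
  #14 SA[14]=6  'eegbhgcffbdfffeahecdacd'
  #15 SA[15]=7  'egbhgcffbdfffeahecdacd'
  #16 SA[16]=14  'fbdfffeahecdacd'
  #17 SA[17]=19  'feahecdacd'
  #18 SA[18]=13  'ffbdfffeahecdacd'
  #19 SA[19]=18  'ffeahecdacd'
  #20 SA[20]=17  'fffeahecdacd'
  #21 SA[21]=8  'gbhgcffbdfffeahecdacd'
  #22 SA[22]=11  'gcffbdfffeahecdacd'
  #23 SA[23]=4  'gheegbhgcffbdfffeahecdacd'
  #24 SA[24]=2  'ghgheegbhgcffbdfffeahecdacd'
  #25 SA[25]=22  'hecdacd'
  #26 SA[26]=5  'heegbhgcffbdfffeahecdacd'
  #27 SA[27]=10  'hgcffbdfffeahecdacd'
  #28 SA[28]=3  'hgheegbhgcffbdfffeahecdacd'

SA = [26, 0, 21, 15, 9, 27, 24, 12, 1, 28, 25, 16, 20, 23, 6, 7, 14, 19, 13, 18, 17, 8, 11, 4, 2, 22, 5, 10, 3]
i: (SA[i-1],SA[i]) lcp shared
  1: (26,0) 2 'ac'
  2: (0,21) 1 'a'
  3: (21,15) 0 ''
  4: (15,9) 1 'b'
  5: (9,27) 0 ''
  6: (27,24) 2 'cd'
  7: (24,12) 1 'c'
  8: (12,1) 1 'c'
  9: (1,28) 0 ''
  10: (28,25) 1 'd'
  11: (25,16) 1 'd'
  12: (16,20) 0 ''
  13: (20,23) 1 'e'
  14: (23,6) 1 'e'
  15: (6,7) 1 'e'
  16: (7,14) 0 ''
  17: (14,19) 1 'f'
  18: (19,13) 1 'f'
  19: (13,18) 2 'ff'
  20: (18,17) 2 'ff'
  21: (17,8) 0 ''
  22: (8,11) 1 'g'
  23: (11,4) 1 'g'
  24: (4,2) 2 'gh'
  25: (2,22) 0 ''
  26: (22,5) 2 'he'
  27: (5,10) 1 'h'
  28: (10,3) 2 'hg'

n(n+1)/2 = 29·30/2 = 435
Σ LCP = 0 + 2 + 1 + 0 + 1 + 0 + 2 + 1 + 1 + 0 + 1 + 1 + 0 + 1 + 1 + 1 + 0 + 1 + 1 + 2 + 2 + 0 + 1 + 1 + 2 + 0 + 2 + 1 + 2 = 28
distinct = 435 − 28 = 407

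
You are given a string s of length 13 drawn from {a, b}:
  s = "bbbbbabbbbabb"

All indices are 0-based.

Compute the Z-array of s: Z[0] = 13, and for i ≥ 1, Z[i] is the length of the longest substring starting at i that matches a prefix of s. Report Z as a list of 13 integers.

Z[0]=13
i=1: fresh scan; Z[1]=4 scan→box=[1,5)
i=2: min(r-i=3, Z[1]=4)=3; Z[2]=3
i=3: min(r-i=2, Z[2]=3)=2; Z[3]=2
i=4: min(r-i=1, Z[3]=2)=1; Z[4]=1
i=5: fresh scan; Z[5]=0
i=6: fresh scan; Z[6]=4 scan→box=[6,10)
i=7: min(r-i=3, Z[1]=4)=3; Z[7]=3
i=8: min(r-i=2, Z[2]=3)=2; Z[8]=2
i=9: min(r-i=1, Z[3]=2)=1; Z[9]=1
i=10: fresh scan; Z[10]=0
i=11: fresh scan; Z[11]=2 scan→box=[11,13)
i=12: min(r-i=1, Z[1]=4)=1; Z[12]=1

[13, 4, 3, 2, 1, 0, 4, 3, 2, 1, 0, 2, 1]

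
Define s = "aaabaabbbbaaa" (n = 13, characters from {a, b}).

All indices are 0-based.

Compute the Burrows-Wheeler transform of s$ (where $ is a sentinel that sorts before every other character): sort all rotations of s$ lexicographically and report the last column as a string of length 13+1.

rank  rotation        last
    0  $aaabaabbbbaaa  a
    1  a$aaabaabbbbaa  a
    2  aa$aaabaabbbba  a
    3  aaa$aaabaabbbb  b
    4  aaabaabbbbaaa$  $
    5  aabaabbbbaaa$a  a
    6  aabbbbaaa$aaab  b
    7  abaabbbbaaa$aa  a
    8  abbbbaaa$aaaba  a
    9  baaa$aaabaabbb  b
   10  baabbbbaaa$aaa  a
   11  bbaaa$aaabaabb  b
   12  bbbaaa$aaabaab  b
   13  bbbbaaa$aaabaa  a

aaab$abaababba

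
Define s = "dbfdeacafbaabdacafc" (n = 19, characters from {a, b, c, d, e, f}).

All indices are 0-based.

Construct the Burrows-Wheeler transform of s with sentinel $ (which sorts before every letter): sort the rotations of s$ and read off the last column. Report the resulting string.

cbaedccfadfaab$fdaab

rank  rotation              last
    0  $dbfdeacafbaabdacafc  c
    1  aabdacafc$dbfdeacafb  b
    2  abdacafc$dbfdeacafba  a
    3  acafbaabdacafc$dbfde  e
    4  acafc$dbfdeacafbaabd  d
    5  afbaabdacafc$dbfdeac  c
    6  afc$dbfdeacafbaabdac  c
    7  baabdacafc$dbfdeacaf  f
    8  bdacafc$dbfdeacafbaa  a
    9  bfdeacafbaabdacafc$d  d
   10  c$dbfdeacafbaabdacaf  f
   11  cafbaabdacafc$dbfdea  a
   12  cafc$dbfdeacafbaabda  a
   13  dacafc$dbfdeacafbaab  b
   14  dbfdeacafbaabdacafc$  $
   15  deacafbaabdacafc$dbf  f
   16  eacafbaabdacafc$dbfd  d
   17  fbaabdacafc$dbfdeaca  a
   18  fc$dbfdeacafbaabdaca  a
   19  fdeacafbaabdacafc$db  b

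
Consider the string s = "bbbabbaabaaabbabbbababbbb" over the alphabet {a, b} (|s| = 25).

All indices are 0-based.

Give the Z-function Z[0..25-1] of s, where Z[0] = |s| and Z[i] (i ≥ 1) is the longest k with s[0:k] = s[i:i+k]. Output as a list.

[25, 2, 1, 0, 2, 1, 0, 0, 1, 0, 0, 0, 2, 1, 0, 5, 2, 1, 0, 1, 0, 3, 3, 2, 1]

Z[0]=25
i=1: fresh scan; Z[1]=2 scan→box=[1,3)
i=2: min(r-i=1, Z[1]=2)=1; Z[2]=1
i=3: fresh scan; Z[3]=0
i=4: fresh scan; Z[4]=2 scan→box=[4,6)
i=5: min(r-i=1, Z[1]=2)=1; Z[5]=1
i=6: fresh scan; Z[6]=0
i=7: fresh scan; Z[7]=0
i=8: fresh scan; Z[8]=1 scan→box=[8,9)
i=9: fresh scan; Z[9]=0
i=10: fresh scan; Z[10]=0
i=11: fresh scan; Z[11]=0
i=12: fresh scan; Z[12]=2 scan→box=[12,14)
i=13: min(r-i=1, Z[1]=2)=1; Z[13]=1
i=14: fresh scan; Z[14]=0
i=15: fresh scan; Z[15]=5 scan→box=[15,20)
i=16: min(r-i=4, Z[1]=2)=2; Z[16]=2
i=17: min(r-i=3, Z[2]=1)=1; Z[17]=1
i=18: min(r-i=2, Z[3]=0)=0; Z[18]=0
i=19: min(r-i=1, Z[4]=2)=1; Z[19]=1
i=20: fresh scan; Z[20]=0
i=21: fresh scan; Z[21]=3 scan→box=[21,24)
i=22: min(r-i=2, Z[1]=2)=2; Z[22]=3 scan→box=[22,25)
i=23: min(r-i=2, Z[1]=2)=2; Z[23]=2
i=24: min(r-i=1, Z[2]=1)=1; Z[24]=1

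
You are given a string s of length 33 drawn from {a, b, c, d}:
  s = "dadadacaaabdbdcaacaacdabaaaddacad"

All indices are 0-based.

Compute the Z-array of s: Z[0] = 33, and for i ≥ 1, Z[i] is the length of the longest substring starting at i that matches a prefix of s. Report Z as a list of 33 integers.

[33, 0, 4, 0, 2, 0, 0, 0, 0, 0, 0, 1, 0, 1, 0, 0, 0, 0, 0, 0, 0, 2, 0, 0, 0, 0, 0, 1, 2, 0, 0, 0, 1]

Z[0]=33
i=1: fresh scan; Z[1]=0
i=2: fresh scan; Z[2]=4 grow→box=[2,6)
i=3: min(r-i=3, Z[1]=0)=0; Z[3]=0
i=4: min(r-i=2, Z[2]=4)=2; Z[4]=2
i=5: min(r-i=1, Z[3]=0)=0; Z[5]=0
i=6: fresh scan; Z[6]=0
i=7: fresh scan; Z[7]=0
i=8: fresh scan; Z[8]=0
i=9: fresh scan; Z[9]=0
i=10: fresh scan; Z[10]=0
i=11: fresh scan; Z[11]=1 grow→box=[11,12)
i=12: fresh scan; Z[12]=0
i=13: fresh scan; Z[13]=1 grow→box=[13,14)
i=14: fresh scan; Z[14]=0
i=15: fresh scan; Z[15]=0
i=16: fresh scan; Z[16]=0
i=17: fresh scan; Z[17]=0
i=18: fresh scan; Z[18]=0
i=19: fresh scan; Z[19]=0
i=20: fresh scan; Z[20]=0
i=21: fresh scan; Z[21]=2 grow→box=[21,23)
i=22: min(r-i=1, Z[1]=0)=0; Z[22]=0
i=23: fresh scan; Z[23]=0
i=24: fresh scan; Z[24]=0
i=25: fresh scan; Z[25]=0
i=26: fresh scan; Z[26]=0
i=27: fresh scan; Z[27]=1 grow→box=[27,28)
i=28: fresh scan; Z[28]=2 grow→box=[28,30)
i=29: min(r-i=1, Z[1]=0)=0; Z[29]=0
i=30: fresh scan; Z[30]=0
i=31: fresh scan; Z[31]=0
i=32: fresh scan; Z[32]=1 grow→box=[32,33)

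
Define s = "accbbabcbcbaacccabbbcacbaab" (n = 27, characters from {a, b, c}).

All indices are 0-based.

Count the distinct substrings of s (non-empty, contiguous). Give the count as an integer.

332

rank→(start, suffix):
  0 → (24, 'aab')
  1 → (11, 'aacccabbbcacbaab')
  2 → (25, 'ab')
  3 → (16, 'abbbcacbaab')
  4 → (5, 'abcbcbaacccabbbcacbaab')
  5 → (21, 'acbaab')
  6 → (0, 'accbbabcbcbaacccabbbcacbaab')
  7 → (12, 'acccabbbcacbaab')
  8 → (26, 'b')
  9 → (23, 'baab')
  10 → (10, 'baacccabbbcacbaab')
  11 → (4, 'babcbcbaacccabbbcacbaab')
  12 → (3, 'bbabcbcbaacccabbbcacbaab')
  13 → (17, 'bbbcacbaab')
  14 → (18, 'bbcacbaab')
  15 → (19, 'bcacbaab')
  16 → (8, 'bcbaacccabbbcacbaab')
  17 → (6, 'bcbcbaacccabbbcacbaab')
  18 → (15, 'cabbbcacbaab')
  19 → (20, 'cacbaab')
  20 → (22, 'cbaab')
  21 → (9, 'cbaacccabbbcacbaab')
  22 → (2, 'cbbabcbcbaacccabbbcacbaab')
  23 → (7, 'cbcbaacccabbbcacbaab')
  24 → (14, 'ccabbbcacbaab')
  25 → (1, 'ccbbabcbcbaacccabbbcacbaab')
  26 → (13, 'cccabbbcacbaab')

SA = [24, 11, 25, 16, 5, 21, 0, 12, 26, 23, 10, 4, 3, 17, 18, 19, 8, 6, 15, 20, 22, 9, 2, 7, 14, 1, 13]
[i] adj suffixes → lcp
  [1] 24/11 → 2 ('aa')
  [2] 11/25 → 1 ('a')
  [3] 25/16 → 2 ('ab')
  [4] 16/5 → 2 ('ab')
  [5] 5/21 → 1 ('a')
  [6] 21/0 → 2 ('ac')
  [7] 0/12 → 3 ('acc')
  [8] 12/26 → 0 ('')
  [9] 26/23 → 1 ('b')
  [10] 23/10 → 3 ('baa')
  [11] 10/4 → 2 ('ba')
  [12] 4/3 → 1 ('b')
  [13] 3/17 → 2 ('bb')
  [14] 17/18 → 2 ('bb')
  [15] 18/19 → 1 ('b')
  [16] 19/8 → 2 ('bc')
  [17] 8/6 → 3 ('bcb')
  [18] 6/15 → 0 ('')
  [19] 15/20 → 2 ('ca')
  [20] 20/22 → 1 ('c')
  [21] 22/9 → 4 ('cbaa')
  [22] 9/2 → 2 ('cb')
  [23] 2/7 → 2 ('cb')
  [24] 7/14 → 1 ('c')
  [25] 14/1 → 2 ('cc')
  [26] 1/13 → 2 ('cc')

n(n+1)/2 = 27·28/2 = 378
Σ LCP = 0 + 2 + 1 + 2 + 2 + 1 + 2 + 3 + 0 + 1 + 3 + 2 + 1 + 2 + 2 + 1 + 2 + 3 + 0 + 2 + 1 + 4 + 2 + 2 + 1 + 2 + 2 = 46
distinct = 378 − 46 = 332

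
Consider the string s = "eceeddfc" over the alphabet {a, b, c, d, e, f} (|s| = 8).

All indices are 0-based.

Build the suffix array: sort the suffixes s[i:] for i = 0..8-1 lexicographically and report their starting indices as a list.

rank→(start, suffix):
  0 → (7, 'c')
  1 → (1, 'ceeddfc')
  2 → (4, 'ddfc')
  3 → (5, 'dfc')
  4 → (0, 'eceeddfc')
  5 → (3, 'eddfc')
  6 → (2, 'eeddfc')
  7 → (6, 'fc')

[7, 1, 4, 5, 0, 3, 2, 6]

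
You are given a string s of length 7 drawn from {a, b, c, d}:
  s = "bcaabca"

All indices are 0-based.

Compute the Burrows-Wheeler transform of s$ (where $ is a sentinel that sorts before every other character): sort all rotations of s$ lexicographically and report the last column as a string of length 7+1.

accaa$bb

rank  rotation  last
    0  $bcaabca  a
    1  a$bcaabc  c
    2  aabca$bc  c
    3  abca$bca  a
    4  bca$bcaa  a
    5  bcaabca$  $
    6  ca$bcaab  b
    7  caabca$b  b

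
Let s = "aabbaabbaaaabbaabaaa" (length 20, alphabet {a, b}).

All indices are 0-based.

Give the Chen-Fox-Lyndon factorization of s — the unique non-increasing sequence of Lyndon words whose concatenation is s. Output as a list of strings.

emit factor 1: 'aabb' (i=0, period=4)
emit factor 2: 'aabb' (i=4, period=4)
emit factor 3: 'aaaabbaab' (i=8, period=9)
emit factor 4: 'a' (i=17, period=1)
emit factor 5: 'a' (i=18, period=1)
emit factor 6: 'a' (i=19, period=1)

["aabb", "aabb", "aaaabbaab", "a", "a", "a"]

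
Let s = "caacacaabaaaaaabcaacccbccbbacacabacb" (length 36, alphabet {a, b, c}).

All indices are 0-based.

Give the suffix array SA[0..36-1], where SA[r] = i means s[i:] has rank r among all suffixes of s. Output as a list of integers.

[9, 10, 11, 12, 6, 13, 1, 17, 7, 31, 14, 4, 29, 2, 27, 33, 18, 35, 8, 26, 32, 25, 15, 22, 5, 0, 16, 30, 3, 28, 34, 24, 21, 23, 20, 19]

rank→(start, suffix):
  0 → (9, 'aaaaaabcaacccbccbbacacabacb')
  1 → (10, 'aaaaabcaacccbccbbacacabacb')
  2 → (11, 'aaaabcaacccbccbbacacabacb')
  3 → (12, 'aaabcaacccbccbbacacabacb')
  4 → (6, 'aabaaaaaabcaacccbccbbacacabacb')
  5 → (13, 'aabcaacccbccbbacacabacb')
  6 → (1, 'aacacaabaaaaaabcaacccbccbbacacabacb')
  7 → (17, 'aacccbccbbacacabacb')
  8 → (7, 'abaaaaaabcaacccbccbbacacabacb')
  9 → (31, 'abacb')
  10 → (14, 'abcaacccbccbbacacabacb')
  11 → (4, 'acaabaaaaaabcaacccbccbbacacabacb')
  12 → (29, 'acabacb')
  13 → (2, 'acacaabaaaaaabcaacccbccbbacacabacb')
  14 → (27, 'acacabacb')
  15 → (33, 'acb')
  16 → (18, 'acccbccbbacacabacb')
  17 → (35, 'b')
  18 → (8, 'baaaaaabcaacccbccbbacacabacb')
  19 → (26, 'bacacabacb')
  20 → (32, 'bacb')
  21 → (25, 'bbacacabacb')
  22 → (15, 'bcaacccbccbbacacabacb')
  23 → (22, 'bccbbacacabacb')
  24 → (5, 'caabaaaaaabcaacccbccbbacacabacb')
  25 → (0, 'caacacaabaaaaaabcaacccbccbbacacabacb')
  26 → (16, 'caacccbccbbacacabacb')
  27 → (30, 'cabacb')
  28 → (3, 'cacaabaaaaaabcaacccbccbbacacabacb')
  29 → (28, 'cacabacb')
  30 → (34, 'cb')
  31 → (24, 'cbbacacabacb')
  32 → (21, 'cbccbbacacabacb')
  33 → (23, 'ccbbacacabacb')
  34 → (20, 'ccbccbbacacabacb')
  35 → (19, 'cccbccbbacacabacb')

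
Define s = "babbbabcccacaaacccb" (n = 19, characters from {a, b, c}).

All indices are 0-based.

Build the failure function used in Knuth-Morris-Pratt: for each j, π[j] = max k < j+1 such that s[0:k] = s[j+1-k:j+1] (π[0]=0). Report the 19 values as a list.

[0, 0, 1, 1, 1, 2, 3, 0, 0, 0, 0, 0, 0, 0, 0, 0, 0, 0, 1]

π[0] = 0
j=1 s[j]='a': π[1]=0 (border '')
j=2 s[j]='b': π[2]=1 (border 'b')
j=3 s[j]='b': k: 1→0; π[3]=1 (border 'b')
j=4 s[j]='b': k: 1→0; π[4]=1 (border 'b')
j=5 s[j]='a': π[5]=2 (border 'ba')
j=6 s[j]='b': π[6]=3 (border 'bab')
j=7 s[j]='c': k: 3→1→0; π[7]=0 (border '')
j=8 s[j]='c': π[8]=0 (border '')
j=9 s[j]='c': π[9]=0 (border '')
j=10 s[j]='a': π[10]=0 (border '')
j=11 s[j]='c': π[11]=0 (border '')
j=12 s[j]='a': π[12]=0 (border '')
j=13 s[j]='a': π[13]=0 (border '')
j=14 s[j]='a': π[14]=0 (border '')
j=15 s[j]='c': π[15]=0 (border '')
j=16 s[j]='c': π[16]=0 (border '')
j=17 s[j]='c': π[17]=0 (border '')
j=18 s[j]='b': π[18]=1 (border 'b')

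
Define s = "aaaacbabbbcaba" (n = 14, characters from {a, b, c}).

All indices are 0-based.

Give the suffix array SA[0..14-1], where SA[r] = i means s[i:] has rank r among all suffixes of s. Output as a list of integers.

[13, 0, 1, 2, 11, 6, 3, 12, 5, 7, 8, 9, 10, 4]

rank→(start, suffix):
  0 → (13, 'a')
  1 → (0, 'aaaacbabbbcaba')
  2 → (1, 'aaacbabbbcaba')
  3 → (2, 'aacbabbbcaba')
  4 → (11, 'aba')
  5 → (6, 'abbbcaba')
  6 → (3, 'acbabbbcaba')
  7 → (12, 'ba')
  8 → (5, 'babbbcaba')
  9 → (7, 'bbbcaba')
  10 → (8, 'bbcaba')
  11 → (9, 'bcaba')
  12 → (10, 'caba')
  13 → (4, 'cbabbbcaba')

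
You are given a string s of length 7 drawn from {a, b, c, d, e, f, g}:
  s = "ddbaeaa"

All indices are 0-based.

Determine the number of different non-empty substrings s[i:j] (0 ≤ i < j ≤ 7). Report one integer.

rank→(start, suffix):
  0 → (6, 'a')
  1 → (5, 'aa')
  2 → (3, 'aeaa')
  3 → (2, 'baeaa')
  4 → (1, 'dbaeaa')
  5 → (0, 'ddbaeaa')
  6 → (4, 'eaa')

SA = [6, 5, 3, 2, 1, 0, 4]
rank  pair      lcp
   1  s[6:],s[5:]  1  'a'
   2  s[5:],s[3:]  1  'a'
   3  s[3:],s[2:]  0  ''
   4  s[2:],s[1:]  0  ''
   5  s[1:],s[0:]  1  'd'
   6  s[0:],s[4:]  0  ''

n(n+1)/2 = 7·8/2 = 28
Σ LCP = 0 + 1 + 1 + 0 + 0 + 1 + 0 = 3
distinct = 28 − 3 = 25

25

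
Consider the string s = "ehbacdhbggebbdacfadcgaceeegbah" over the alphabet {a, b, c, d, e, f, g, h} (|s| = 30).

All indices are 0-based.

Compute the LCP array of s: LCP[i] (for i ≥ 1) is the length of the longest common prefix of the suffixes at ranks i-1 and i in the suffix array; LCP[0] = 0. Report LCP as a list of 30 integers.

[0, 2, 2, 1, 1, 0, 2, 1, 1, 1, 0, 1, 1, 1, 0, 1, 1, 0, 1, 2, 1, 1, 0, 0, 1, 1, 1, 0, 1, 2]

rank | idx | suffix
   0 |   3 | acdhbggebbdacfadcgaceeegbah
   1 |  21 | aceeegbah
   2 |  14 | acfadcgaceeegbah
   3 |  17 | adcgaceeegbah
   4 |  28 | ah
   5 |   2 | bacdhbggebbdacfadcgaceeegbah
   6 |  27 | bah
   7 |  11 | bbdacfadcgaceeegbah
   8 |  12 | bdacfadcgaceeegbah
   9 |   7 | bggebbdacfadcgaceeegbah
  10 |   4 | cdhbggebbdacfadcgaceeegbah
  11 |  22 | ceeegbah
  12 |  15 | cfadcgaceeegbah
  13 |  19 | cgaceeegbah
  14 |  13 | dacfadcgaceeegbah
  15 |  18 | dcgaceeegbah
  16 |   5 | dhbggebbdacfadcgaceeegbah
  17 |  10 | ebbdacfadcgaceeegbah
  18 |  23 | eeegbah
  19 |  24 | eegbah
  20 |  25 | egbah
  21 |   0 | ehbacdhbggebbdacfadcgaceeegbah
  22 |  16 | fadcgaceeegbah
  23 |  20 | gaceeegbah
  24 |  26 | gbah
  25 |   9 | gebbdacfadcgaceeegbah
  26 |   8 | ggebbdacfadcgaceeegbah
  27 |  29 | h
  28 |   1 | hbacdhbggebbdacfadcgaceeegbah
  29 |   6 | hbggebbdacfadcgaceeegbah

SA = [3, 21, 14, 17, 28, 2, 27, 11, 12, 7, 4, 22, 15, 19, 13, 18, 5, 10, 23, 24, 25, 0, 16, 20, 26, 9, 8, 29, 1, 6]
[i] adj suffixes → lcp
  [1] 3/21 → 2 ('ac')
  [2] 21/14 → 2 ('ac')
  [3] 14/17 → 1 ('a')
  [4] 17/28 → 1 ('a')
  [5] 28/2 → 0 ('')
  [6] 2/27 → 2 ('ba')
  [7] 27/11 → 1 ('b')
  [8] 11/12 → 1 ('b')
  [9] 12/7 → 1 ('b')
  [10] 7/4 → 0 ('')
  [11] 4/22 → 1 ('c')
  [12] 22/15 → 1 ('c')
  [13] 15/19 → 1 ('c')
  [14] 19/13 → 0 ('')
  [15] 13/18 → 1 ('d')
  [16] 18/5 → 1 ('d')
  [17] 5/10 → 0 ('')
  [18] 10/23 → 1 ('e')
  [19] 23/24 → 2 ('ee')
  [20] 24/25 → 1 ('e')
  [21] 25/0 → 1 ('e')
  [22] 0/16 → 0 ('')
  [23] 16/20 → 0 ('')
  [24] 20/26 → 1 ('g')
  [25] 26/9 → 1 ('g')
  [26] 9/8 → 1 ('g')
  [27] 8/29 → 0 ('')
  [28] 29/1 → 1 ('h')
  [29] 1/6 → 2 ('hb')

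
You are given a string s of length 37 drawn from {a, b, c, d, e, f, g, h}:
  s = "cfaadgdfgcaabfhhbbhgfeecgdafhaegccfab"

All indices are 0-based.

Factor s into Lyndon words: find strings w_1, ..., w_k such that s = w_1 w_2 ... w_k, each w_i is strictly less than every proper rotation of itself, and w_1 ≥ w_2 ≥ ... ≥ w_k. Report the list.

["cf", "aadgdfgc", "aabfhhbbhgfeecgdafhaegccfab"]

emit factor 1: 'cf' (i=0, period=2)
emit factor 2: 'aadgdfgc' (i=2, period=8)
emit factor 3: 'aabfhhbbhgfeecgdafhaegccfab' (i=10, period=27)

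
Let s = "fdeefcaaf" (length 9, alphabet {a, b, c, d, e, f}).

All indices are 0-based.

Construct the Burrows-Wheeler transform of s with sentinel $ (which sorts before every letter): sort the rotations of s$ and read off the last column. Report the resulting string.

rank  rotation    last
    0  $fdeefcaaf  f
    1  aaf$fdeefc  c
    2  af$fdeefca  a
    3  caaf$fdeef  f
    4  deefcaaf$f  f
    5  eefcaaf$fd  d
    6  efcaaf$fde  e
    7  f$fdeefcaa  a
    8  fcaaf$fdee  e
    9  fdeefcaaf$  $

fcaffdeae$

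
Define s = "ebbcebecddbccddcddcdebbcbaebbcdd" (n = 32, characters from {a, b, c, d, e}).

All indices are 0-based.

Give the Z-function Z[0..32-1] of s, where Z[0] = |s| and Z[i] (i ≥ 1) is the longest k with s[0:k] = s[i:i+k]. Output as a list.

Z[0]=32
i=1: outside box; Z[1]=0
i=2: outside box; Z[2]=0
i=3: outside box; Z[3]=0
i=4: outside box; Z[4]=2 grow→box=[4,6)
i=5: min(r-i=1, Z[1]=0)=0; Z[5]=0
i=6: outside box; Z[6]=1 grow→box=[6,7)
i=7: outside box; Z[7]=0
i=8: outside box; Z[8]=0
i=9: outside box; Z[9]=0
i=10: outside box; Z[10]=0
i=11: outside box; Z[11]=0
i=12: outside box; Z[12]=0
i=13: outside box; Z[13]=0
i=14: outside box; Z[14]=0
i=15: outside box; Z[15]=0
i=16: outside box; Z[16]=0
i=17: outside box; Z[17]=0
i=18: outside box; Z[18]=0
i=19: outside box; Z[19]=0
i=20: outside box; Z[20]=4 grow→box=[20,24)
i=21: min(r-i=3, Z[1]=0)=0; Z[21]=0
i=22: min(r-i=2, Z[2]=0)=0; Z[22]=0
i=23: min(r-i=1, Z[3]=0)=0; Z[23]=0
i=24: outside box; Z[24]=0
i=25: outside box; Z[25]=0
i=26: outside box; Z[26]=4 grow→box=[26,30)
i=27: min(r-i=3, Z[1]=0)=0; Z[27]=0
i=28: min(r-i=2, Z[2]=0)=0; Z[28]=0
i=29: min(r-i=1, Z[3]=0)=0; Z[29]=0
i=30: outside box; Z[30]=0
i=31: outside box; Z[31]=0

[32, 0, 0, 0, 2, 0, 1, 0, 0, 0, 0, 0, 0, 0, 0, 0, 0, 0, 0, 0, 4, 0, 0, 0, 0, 0, 4, 0, 0, 0, 0, 0]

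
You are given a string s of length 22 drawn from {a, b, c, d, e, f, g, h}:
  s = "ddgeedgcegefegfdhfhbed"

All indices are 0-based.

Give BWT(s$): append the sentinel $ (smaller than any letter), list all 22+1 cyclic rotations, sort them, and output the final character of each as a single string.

dhge$edfbeggcfgehddeefd

rank  rotation                 last
    0  $ddgeedgcegefegfdhfhbed  d
    1  bed$ddgeedgcegefegfdhfh  h
    2  cegefegfdhfhbed$ddgeedg  g
    3  d$ddgeedgcegefegfdhfhbe  e
    4  ddgeedgcegefegfdhfhbed$  $
    5  dgcegefegfdhfhbed$ddgee  e
    6  dgeedgcegefegfdhfhbed$d  d
    7  dhfhbed$ddgeedgcegefegf  f
    8  ed$ddgeedgcegefegfdhfhb  b
    9  edgcegefegfdhfhbed$ddge  e
   10  eedgcegefegfdhfhbed$ddg  g
   11  efegfdhfhbed$ddgeedgceg  g
   12  egefegfdhfhbed$ddgeedgc  c
   13  egfdhfhbed$ddgeedgcegef  f
   14  fdhfhbed$ddgeedgcegefeg  g
   15  fegfdhfhbed$ddgeedgcege  e
   16  fhbed$ddgeedgcegefegfdh  h
   17  gcegefegfdhfhbed$ddgeed  d
   18  geedgcegefegfdhfhbed$dd  d
   19  gefegfdhfhbed$ddgeedgce  e
   20  gfdhfhbed$ddgeedgcegefe  e
   21  hbed$ddgeedgcegefegfdhf  f
   22  hfhbed$ddgeedgcegefegfd  d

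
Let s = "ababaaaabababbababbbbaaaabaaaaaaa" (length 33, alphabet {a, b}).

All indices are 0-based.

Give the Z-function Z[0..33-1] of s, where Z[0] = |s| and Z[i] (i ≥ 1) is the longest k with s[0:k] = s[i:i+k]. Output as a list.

[33, 0, 3, 0, 1, 1, 1, 5, 0, 4, 0, 2, 0, 0, 4, 0, 2, 0, 0, 0, 0, 1, 1, 1, 3, 0, 1, 1, 1, 1, 1, 1, 1]

Z[0]=33
i=1: fresh scan; Z[1]=0
i=2: fresh scan; Z[2]=3 scan→box=[2,5)
i=3: min(r-i=2, Z[1]=0)=0; Z[3]=0
i=4: min(r-i=1, Z[2]=3)=1; Z[4]=1
i=5: fresh scan; Z[5]=1 scan→box=[5,6)
i=6: fresh scan; Z[6]=1 scan→box=[6,7)
i=7: fresh scan; Z[7]=5 scan→box=[7,12)
i=8: min(r-i=4, Z[1]=0)=0; Z[8]=0
i=9: min(r-i=3, Z[2]=3)=3; Z[9]=4 scan→box=[9,13)
i=10: min(r-i=3, Z[1]=0)=0; Z[10]=0
i=11: min(r-i=2, Z[2]=3)=2; Z[11]=2
i=12: min(r-i=1, Z[3]=0)=0; Z[12]=0
i=13: fresh scan; Z[13]=0
i=14: fresh scan; Z[14]=4 scan→box=[14,18)
i=15: min(r-i=3, Z[1]=0)=0; Z[15]=0
i=16: min(r-i=2, Z[2]=3)=2; Z[16]=2
i=17: min(r-i=1, Z[3]=0)=0; Z[17]=0
i=18: fresh scan; Z[18]=0
i=19: fresh scan; Z[19]=0
i=20: fresh scan; Z[20]=0
i=21: fresh scan; Z[21]=1 scan→box=[21,22)
i=22: fresh scan; Z[22]=1 scan→box=[22,23)
i=23: fresh scan; Z[23]=1 scan→box=[23,24)
i=24: fresh scan; Z[24]=3 scan→box=[24,27)
i=25: min(r-i=2, Z[1]=0)=0; Z[25]=0
i=26: min(r-i=1, Z[2]=3)=1; Z[26]=1
i=27: fresh scan; Z[27]=1 scan→box=[27,28)
i=28: fresh scan; Z[28]=1 scan→box=[28,29)
i=29: fresh scan; Z[29]=1 scan→box=[29,30)
i=30: fresh scan; Z[30]=1 scan→box=[30,31)
i=31: fresh scan; Z[31]=1 scan→box=[31,32)
i=32: fresh scan; Z[32]=1 scan→box=[32,33)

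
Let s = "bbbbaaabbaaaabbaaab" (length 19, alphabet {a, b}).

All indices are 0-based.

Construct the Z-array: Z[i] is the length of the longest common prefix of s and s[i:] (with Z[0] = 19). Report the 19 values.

[19, 3, 2, 1, 0, 0, 0, 2, 1, 0, 0, 0, 0, 2, 1, 0, 0, 0, 1]

Z[0]=19
i=1: outside box; Z[1]=3 extend→box=[1,4)
i=2: min(r-i=2, Z[1]=3)=2; Z[2]=2
i=3: min(r-i=1, Z[2]=2)=1; Z[3]=1
i=4: outside box; Z[4]=0
i=5: outside box; Z[5]=0
i=6: outside box; Z[6]=0
i=7: outside box; Z[7]=2 extend→box=[7,9)
i=8: min(r-i=1, Z[1]=3)=1; Z[8]=1
i=9: outside box; Z[9]=0
i=10: outside box; Z[10]=0
i=11: outside box; Z[11]=0
i=12: outside box; Z[12]=0
i=13: outside box; Z[13]=2 extend→box=[13,15)
i=14: min(r-i=1, Z[1]=3)=1; Z[14]=1
i=15: outside box; Z[15]=0
i=16: outside box; Z[16]=0
i=17: outside box; Z[17]=0
i=18: outside box; Z[18]=1 extend→box=[18,19)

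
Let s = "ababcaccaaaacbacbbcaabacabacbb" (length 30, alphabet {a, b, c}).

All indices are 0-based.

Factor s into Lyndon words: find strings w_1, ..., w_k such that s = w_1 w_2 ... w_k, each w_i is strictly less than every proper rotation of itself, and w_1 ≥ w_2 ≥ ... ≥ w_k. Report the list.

["ababcacc", "aaaacbacbbcaabacabacbb"]

emit factor 1: 'ababcacc' (i=0, period=8)
emit factor 2: 'aaaacbacbbcaabacabacbb' (i=8, period=22)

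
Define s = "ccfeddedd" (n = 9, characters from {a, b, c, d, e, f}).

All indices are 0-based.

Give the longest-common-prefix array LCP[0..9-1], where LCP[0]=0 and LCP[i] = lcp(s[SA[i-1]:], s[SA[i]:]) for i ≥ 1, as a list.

[0, 1, 0, 1, 2, 1, 0, 3, 0]

rank | idx | suffix
   0 |   0 | ccfeddedd
   1 |   1 | cfeddedd
   2 |   8 | d
   3 |   7 | dd
   4 |   4 | ddedd
   5 |   5 | dedd
   6 |   6 | edd
   7 |   3 | eddedd
   8 |   2 | feddedd

SA = [0, 1, 8, 7, 4, 5, 6, 3, 2]
[i] adj suffixes → lcp
  [1] 0/1 → 1 ('c')
  [2] 1/8 → 0 ('')
  [3] 8/7 → 1 ('d')
  [4] 7/4 → 2 ('dd')
  [5] 4/5 → 1 ('d')
  [6] 5/6 → 0 ('')
  [7] 6/3 → 3 ('edd')
  [8] 3/2 → 0 ('')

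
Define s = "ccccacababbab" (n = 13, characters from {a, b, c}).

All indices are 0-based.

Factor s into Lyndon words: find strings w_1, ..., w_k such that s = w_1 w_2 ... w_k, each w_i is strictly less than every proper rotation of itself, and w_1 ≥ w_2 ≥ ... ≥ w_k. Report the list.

emit factor 1: 'c' (i=0, period=1)
emit factor 2: 'c' (i=1, period=1)
emit factor 3: 'c' (i=2, period=1)
emit factor 4: 'c' (i=3, period=1)
emit factor 5: 'ac' (i=4, period=2)
emit factor 6: 'ababb' (i=6, period=5)
emit factor 7: 'ab' (i=11, period=2)

["c", "c", "c", "c", "ac", "ababb", "ab"]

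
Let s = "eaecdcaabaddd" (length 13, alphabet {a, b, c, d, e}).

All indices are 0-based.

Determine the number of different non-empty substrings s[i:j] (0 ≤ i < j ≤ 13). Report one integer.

82

rank→(start, suffix):
  0 → (6, 'aabaddd')
  1 → (7, 'abaddd')
  2 → (9, 'addd')
  3 → (1, 'aecdcaabaddd')
  4 → (8, 'baddd')
  5 → (5, 'caabaddd')
  6 → (3, 'cdcaabaddd')
  7 → (12, 'd')
  8 → (4, 'dcaabaddd')
  9 → (11, 'dd')
  10 → (10, 'ddd')
  11 → (0, 'eaecdcaabaddd')
  12 → (2, 'ecdcaabaddd')

SA = [6, 7, 9, 1, 8, 5, 3, 12, 4, 11, 10, 0, 2]
rank  pair      lcp
   1  s[6:],s[7:]  1  'a'
   2  s[7:],s[9:]  1  'a'
   3  s[9:],s[1:]  1  'a'
   4  s[1:],s[8:]  0  ''
   5  s[8:],s[5:]  0  ''
   6  s[5:],s[3:]  1  'c'
   7  s[3:],s[12:]  0  ''
   8  s[12:],s[4:]  1  'd'
   9  s[4:],s[11:]  1  'd'
  10  s[11:],s[10:]  2  'dd'
  11  s[10:],s[0:]  0  ''
  12  s[0:],s[2:]  1  'e'

n(n+1)/2 = 13·14/2 = 91
Σ LCP = 0 + 1 + 1 + 1 + 0 + 0 + 1 + 0 + 1 + 1 + 2 + 0 + 1 = 9
distinct = 91 − 9 = 82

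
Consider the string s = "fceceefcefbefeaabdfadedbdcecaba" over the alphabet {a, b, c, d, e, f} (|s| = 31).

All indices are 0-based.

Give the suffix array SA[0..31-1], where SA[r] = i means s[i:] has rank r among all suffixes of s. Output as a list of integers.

sorted suffixes:
  #0 SA[0]=30  'a'
  #1 SA[1]=14  'aabdfadedbdcecaba'
  #2 SA[2]=28  'aba'
  #3 SA[3]=15  'abdfadedbdcecaba'
  #4 SA[4]=19  'adedbdcecaba'
  #5 SA[5]=29  'ba'
  #6 SA[6]=23  'bdcecaba'
  #7 SA[7]=16  'bdfadedbdcecaba'
  #8 SA[8]=10  'befeaabdfadedbdcecaba'
  #9 SA[9]=27  'caba'
  #10 SA[10]=25  'cecaba'
  #11 SA[11]=1  'ceceefcefbefeaabdfadedbdcecaba'
  #12 SA[12]=3  'ceefcefbefeaabdfadedbdcecaba'
  #13 SA[13]=7  'cefbefeaabdfadedbdcecaba'
  #14 SA[14]=22  'dbdcecaba'
  #15 SA[15]=24  'dcecaba'
  #16 SA[16]=20  'dedbdcecaba'
  #17 SA[17]=17  'dfadedbdcecaba'
  #18 SA[18]=13  'eaabdfadedbdcecaba'
  #19 SA[19]=26  'ecaba'
  #20 SA[20]=2  'eceefcefbefeaabdfadedbdcecaba'
  #21 SA[21]=21  'edbdcecaba'
  #22 SA[22]=4  'eefcefbefeaabdfadedbdcecaba'
  #23 SA[23]=8  'efbefeaabdfadedbdcecaba'
  #24 SA[24]=5  'efcefbefeaabdfadedbdcecaba'
  #25 SA[25]=11  'efeaabdfadedbdcecaba'
  #26 SA[26]=18  'fadedbdcecaba'
  #27 SA[27]=9  'fbefeaabdfadedbdcecaba'
  #28 SA[28]=0  'fceceefcefbefeaabdfadedbdcecaba'
  #29 SA[29]=6  'fcefbefeaabdfadedbdcecaba'
  #30 SA[30]=12  'feaabdfadedbdcecaba'

[30, 14, 28, 15, 19, 29, 23, 16, 10, 27, 25, 1, 3, 7, 22, 24, 20, 17, 13, 26, 2, 21, 4, 8, 5, 11, 18, 9, 0, 6, 12]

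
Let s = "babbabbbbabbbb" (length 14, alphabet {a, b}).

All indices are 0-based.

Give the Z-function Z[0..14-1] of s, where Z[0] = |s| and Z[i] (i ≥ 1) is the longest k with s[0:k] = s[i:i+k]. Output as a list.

[14, 0, 1, 4, 0, 1, 1, 1, 4, 0, 1, 1, 1, 1]

Z[0]=14
i=1: fresh scan; Z[1]=0
i=2: fresh scan; Z[2]=1 extend→box=[2,3)
i=3: fresh scan; Z[3]=4 extend→box=[3,7)
i=4: min(r-i=3, Z[1]=0)=0; Z[4]=0
i=5: min(r-i=2, Z[2]=1)=1; Z[5]=1
i=6: min(r-i=1, Z[3]=4)=1; Z[6]=1
i=7: fresh scan; Z[7]=1 extend→box=[7,8)
i=8: fresh scan; Z[8]=4 extend→box=[8,12)
i=9: min(r-i=3, Z[1]=0)=0; Z[9]=0
i=10: min(r-i=2, Z[2]=1)=1; Z[10]=1
i=11: min(r-i=1, Z[3]=4)=1; Z[11]=1
i=12: fresh scan; Z[12]=1 extend→box=[12,13)
i=13: fresh scan; Z[13]=1 extend→box=[13,14)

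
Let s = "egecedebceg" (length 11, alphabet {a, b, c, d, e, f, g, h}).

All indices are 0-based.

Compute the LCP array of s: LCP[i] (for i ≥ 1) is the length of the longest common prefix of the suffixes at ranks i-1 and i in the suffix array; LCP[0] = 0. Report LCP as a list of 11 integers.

rank→(start, suffix):
  0 → (7, 'bceg')
  1 → (3, 'cedebceg')
  2 → (8, 'ceg')
  3 → (5, 'debceg')
  4 → (6, 'ebceg')
  5 → (2, 'ecedebceg')
  6 → (4, 'edebceg')
  7 → (9, 'eg')
  8 → (0, 'egecedebceg')
  9 → (10, 'g')
  10 → (1, 'gecedebceg')

SA = [7, 3, 8, 5, 6, 2, 4, 9, 0, 10, 1]
rank  pair      lcp
   1  s[7:],s[3:]  0  ''
   2  s[3:],s[8:]  2  'ce'
   3  s[8:],s[5:]  0  ''
   4  s[5:],s[6:]  0  ''
   5  s[6:],s[2:]  1  'e'
   6  s[2:],s[4:]  1  'e'
   7  s[4:],s[9:]  1  'e'
   8  s[9:],s[0:]  2  'eg'
   9  s[0:],s[10:]  0  ''
  10  s[10:],s[1:]  1  'g'

[0, 0, 2, 0, 0, 1, 1, 1, 2, 0, 1]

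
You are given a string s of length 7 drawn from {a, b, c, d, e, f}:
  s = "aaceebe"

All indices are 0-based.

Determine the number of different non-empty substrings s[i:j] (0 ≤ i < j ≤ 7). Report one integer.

25

rank→(start, suffix):
  0 → (0, 'aaceebe')
  1 → (1, 'aceebe')
  2 → (5, 'be')
  3 → (2, 'ceebe')
  4 → (6, 'e')
  5 → (4, 'ebe')
  6 → (3, 'eebe')

SA = [0, 1, 5, 2, 6, 4, 3]
[i] adj suffixes → lcp
  [1] 0/1 → 1 ('a')
  [2] 1/5 → 0 ('')
  [3] 5/2 → 0 ('')
  [4] 2/6 → 0 ('')
  [5] 6/4 → 1 ('e')
  [6] 4/3 → 1 ('e')

n(n+1)/2 = 7·8/2 = 28
Σ LCP = 0 + 1 + 0 + 0 + 0 + 1 + 1 = 3
distinct = 28 − 3 = 25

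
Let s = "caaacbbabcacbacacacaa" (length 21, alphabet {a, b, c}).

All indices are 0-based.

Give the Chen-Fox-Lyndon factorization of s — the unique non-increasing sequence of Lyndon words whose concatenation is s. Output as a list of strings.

["c", "aaacbbabcacbacacac", "a", "a"]

emit factor 1: 'c' (i=0, period=1)
emit factor 2: 'aaacbbabcacbacacac' (i=1, period=18)
emit factor 3: 'a' (i=19, period=1)
emit factor 4: 'a' (i=20, period=1)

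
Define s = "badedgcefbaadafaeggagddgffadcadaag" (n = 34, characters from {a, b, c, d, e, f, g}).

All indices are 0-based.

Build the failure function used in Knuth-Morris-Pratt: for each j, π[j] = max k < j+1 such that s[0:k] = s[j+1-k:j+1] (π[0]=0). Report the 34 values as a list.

[0, 0, 0, 0, 0, 0, 0, 0, 0, 1, 2, 0, 0, 0, 0, 0, 0, 0, 0, 0, 0, 0, 0, 0, 0, 0, 0, 0, 0, 0, 0, 0, 0, 0]

π[0] = 0
j=1 s[j]='a': π[1]=0 (border '')
j=2 s[j]='d': π[2]=0 (border '')
j=3 s[j]='e': π[3]=0 (border '')
j=4 s[j]='d': π[4]=0 (border '')
j=5 s[j]='g': π[5]=0 (border '')
j=6 s[j]='c': π[6]=0 (border '')
j=7 s[j]='e': π[7]=0 (border '')
j=8 s[j]='f': π[8]=0 (border '')
j=9 s[j]='b': π[9]=1 (border 'b')
j=10 s[j]='a': π[10]=2 (border 'ba')
j=11 s[j]='a': k: 2→0; π[11]=0 (border '')
j=12 s[j]='d': π[12]=0 (border '')
j=13 s[j]='a': π[13]=0 (border '')
j=14 s[j]='f': π[14]=0 (border '')
j=15 s[j]='a': π[15]=0 (border '')
j=16 s[j]='e': π[16]=0 (border '')
j=17 s[j]='g': π[17]=0 (border '')
j=18 s[j]='g': π[18]=0 (border '')
j=19 s[j]='a': π[19]=0 (border '')
j=20 s[j]='g': π[20]=0 (border '')
j=21 s[j]='d': π[21]=0 (border '')
j=22 s[j]='d': π[22]=0 (border '')
j=23 s[j]='g': π[23]=0 (border '')
j=24 s[j]='f': π[24]=0 (border '')
j=25 s[j]='f': π[25]=0 (border '')
j=26 s[j]='a': π[26]=0 (border '')
j=27 s[j]='d': π[27]=0 (border '')
j=28 s[j]='c': π[28]=0 (border '')
j=29 s[j]='a': π[29]=0 (border '')
j=30 s[j]='d': π[30]=0 (border '')
j=31 s[j]='a': π[31]=0 (border '')
j=32 s[j]='a': π[32]=0 (border '')
j=33 s[j]='g': π[33]=0 (border '')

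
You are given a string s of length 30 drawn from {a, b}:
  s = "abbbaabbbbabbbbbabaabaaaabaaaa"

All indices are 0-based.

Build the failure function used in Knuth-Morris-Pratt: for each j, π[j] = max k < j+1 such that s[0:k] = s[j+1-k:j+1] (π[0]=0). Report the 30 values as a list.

π[0] = 0
j=1 s[j]='b': π[1]=0 (border '')
j=2 s[j]='b': π[2]=0 (border '')
j=3 s[j]='b': π[3]=0 (border '')
j=4 s[j]='a': π[4]=1 (border 'a')
j=5 s[j]='a': k: 1→0; π[5]=1 (border 'a')
j=6 s[j]='b': π[6]=2 (border 'ab')
j=7 s[j]='b': π[7]=3 (border 'abb')
j=8 s[j]='b': π[8]=4 (border 'abbb')
j=9 s[j]='b': k: 4→0; π[9]=0 (border '')
j=10 s[j]='a': π[10]=1 (border 'a')
j=11 s[j]='b': π[11]=2 (border 'ab')
j=12 s[j]='b': π[12]=3 (border 'abb')
j=13 s[j]='b': π[13]=4 (border 'abbb')
j=14 s[j]='b': k: 4→0; π[14]=0 (border '')
j=15 s[j]='b': π[15]=0 (border '')
j=16 s[j]='a': π[16]=1 (border 'a')
j=17 s[j]='b': π[17]=2 (border 'ab')
j=18 s[j]='a': k: 2→0; π[18]=1 (border 'a')
j=19 s[j]='a': k: 1→0; π[19]=1 (border 'a')
j=20 s[j]='b': π[20]=2 (border 'ab')
j=21 s[j]='a': k: 2→0; π[21]=1 (border 'a')
j=22 s[j]='a': k: 1→0; π[22]=1 (border 'a')
j=23 s[j]='a': k: 1→0; π[23]=1 (border 'a')
j=24 s[j]='a': k: 1→0; π[24]=1 (border 'a')
j=25 s[j]='b': π[25]=2 (border 'ab')
j=26 s[j]='a': k: 2→0; π[26]=1 (border 'a')
j=27 s[j]='a': k: 1→0; π[27]=1 (border 'a')
j=28 s[j]='a': k: 1→0; π[28]=1 (border 'a')
j=29 s[j]='a': k: 1→0; π[29]=1 (border 'a')

[0, 0, 0, 0, 1, 1, 2, 3, 4, 0, 1, 2, 3, 4, 0, 0, 1, 2, 1, 1, 2, 1, 1, 1, 1, 2, 1, 1, 1, 1]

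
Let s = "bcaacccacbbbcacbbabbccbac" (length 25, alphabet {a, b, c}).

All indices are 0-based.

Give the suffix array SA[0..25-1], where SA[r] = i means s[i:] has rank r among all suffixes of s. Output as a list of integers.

sorted suffixes:
  #0 SA[0]=2  'aacccacbbbcacbbabbccbac'
  #1 SA[1]=17  'abbccbac'
  #2 SA[2]=23  'ac'
  #3 SA[3]=13  'acbbabbccbac'
  #4 SA[4]=7  'acbbbcacbbabbccbac'
  #5 SA[5]=3  'acccacbbbcacbbabbccbac'
  #6 SA[6]=16  'babbccbac'
  #7 SA[7]=22  'bac'
  #8 SA[8]=15  'bbabbccbac'
  #9 SA[9]=9  'bbbcacbbabbccbac'
  #10 SA[10]=10  'bbcacbbabbccbac'
  #11 SA[11]=18  'bbccbac'
  #12 SA[12]=0  'bcaacccacbbbcacbbabbccbac'
  #13 SA[13]=11  'bcacbbabbccbac'
  #14 SA[14]=19  'bccbac'
  #15 SA[15]=24  'c'
  #16 SA[16]=1  'caacccacbbbcacbbabbccbac'
  #17 SA[17]=12  'cacbbabbccbac'
  #18 SA[18]=6  'cacbbbcacbbabbccbac'
  #19 SA[19]=21  'cbac'
  #20 SA[20]=14  'cbbabbccbac'
  #21 SA[21]=8  'cbbbcacbbabbccbac'
  #22 SA[22]=5  'ccacbbbcacbbabbccbac'
  #23 SA[23]=20  'ccbac'
  #24 SA[24]=4  'cccacbbbcacbbabbccbac'

[2, 17, 23, 13, 7, 3, 16, 22, 15, 9, 10, 18, 0, 11, 19, 24, 1, 12, 6, 21, 14, 8, 5, 20, 4]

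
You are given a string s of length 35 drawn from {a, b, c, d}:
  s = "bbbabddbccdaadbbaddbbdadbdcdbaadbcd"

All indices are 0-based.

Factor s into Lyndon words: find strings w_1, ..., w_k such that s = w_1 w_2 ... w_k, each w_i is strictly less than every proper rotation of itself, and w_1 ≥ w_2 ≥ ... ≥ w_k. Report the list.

emit factor 1: 'b' (i=0, period=1)
emit factor 2: 'b' (i=1, period=1)
emit factor 3: 'b' (i=2, period=1)
emit factor 4: 'abddbccd' (i=3, period=8)
emit factor 5: 'aadbbaddbbdadbdcdbaadbcd' (i=11, period=24)

["b", "b", "b", "abddbccd", "aadbbaddbbdadbdcdbaadbcd"]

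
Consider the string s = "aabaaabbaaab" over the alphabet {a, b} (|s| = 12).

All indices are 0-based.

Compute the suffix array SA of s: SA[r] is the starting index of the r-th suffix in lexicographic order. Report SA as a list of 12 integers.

[8, 3, 9, 0, 4, 10, 1, 5, 11, 7, 2, 6]

rank→(start, suffix):
  0 → (8, 'aaab')
  1 → (3, 'aaabbaaab')
  2 → (9, 'aab')
  3 → (0, 'aabaaabbaaab')
  4 → (4, 'aabbaaab')
  5 → (10, 'ab')
  6 → (1, 'abaaabbaaab')
  7 → (5, 'abbaaab')
  8 → (11, 'b')
  9 → (7, 'baaab')
  10 → (2, 'baaabbaaab')
  11 → (6, 'bbaaab')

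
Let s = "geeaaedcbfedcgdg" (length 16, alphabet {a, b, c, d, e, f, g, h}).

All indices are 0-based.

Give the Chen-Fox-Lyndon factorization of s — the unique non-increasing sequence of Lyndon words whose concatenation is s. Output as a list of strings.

emit factor 1: 'g' (i=0, period=1)
emit factor 2: 'e' (i=1, period=1)
emit factor 3: 'e' (i=2, period=1)
emit factor 4: 'aaedcbfedcgdg' (i=3, period=13)

["g", "e", "e", "aaedcbfedcgdg"]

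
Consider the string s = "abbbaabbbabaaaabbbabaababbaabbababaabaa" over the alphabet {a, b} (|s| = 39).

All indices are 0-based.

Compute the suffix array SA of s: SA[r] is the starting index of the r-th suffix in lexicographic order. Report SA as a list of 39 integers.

sorted suffixes:
  #0 SA[0]=38  'a'
  #1 SA[1]=37  'aa'
  #2 SA[2]=11  'aaaabbbabaababbaabbababaabaa'
  #3 SA[3]=12  'aaabbbabaababbaabbababaabaa'
  #4 SA[4]=34  'aabaa'
  #5 SA[5]=20  'aababbaabbababaabaa'
  #6 SA[6]=26  'aabbababaabaa'
  #7 SA[7]=4  'aabbbabaaaabbbabaababbaabbababaabaa'
  #8 SA[8]=13  'aabbbabaababbaabbababaabaa'
  #9 SA[9]=35  'abaa'
  #10 SA[10]=9  'abaaaabbbabaababbaabbababaabaa'
  #11 SA[11]=32  'abaabaa'
  #12 SA[12]=18  'abaababbaabbababaabaa'
  #13 SA[13]=30  'ababaabaa'
  #14 SA[14]=21  'ababbaabbababaabaa'
  #15 SA[15]=23  'abbaabbababaabaa'
  #16 SA[16]=27  'abbababaabaa'
  #17 SA[17]=0  'abbbaabbbabaaaabbbabaababbaabbababaabaa'
  #18 SA[18]=5  'abbbabaaaabbbabaababbaabbababaabaa'
  #19 SA[19]=14  'abbbabaababbaabbababaabaa'
  #20 SA[20]=36  'baa'
  #21 SA[21]=10  'baaaabbbabaababbaabbababaabaa'
  #22 SA[22]=33  'baabaa'
  #23 SA[23]=19  'baababbaabbababaabaa'
  #24 SA[24]=25  'baabbababaabaa'
  #25 SA[25]=3  'baabbbabaaaabbbabaababbaabbababaabaa'
  #26 SA[26]=8  'babaaaabbbabaababbaabbababaabaa'
  #27 SA[27]=31  'babaabaa'
  #28 SA[28]=17  'babaababbaabbababaabaa'
  #29 SA[29]=29  'bababaabaa'
  #30 SA[30]=22  'babbaabbababaabaa'
  #31 SA[31]=24  'bbaabbababaabaa'
  #32 SA[32]=2  'bbaabbbabaaaabbbabaababbaabbababaabaa'
  #33 SA[33]=7  'bbabaaaabbbabaababbaabbababaabaa'
  #34 SA[34]=16  'bbabaababbaabbababaabaa'
  #35 SA[35]=28  'bbababaabaa'
  #36 SA[36]=1  'bbbaabbbabaaaabbbabaababbaabbababaabaa'
  #37 SA[37]=6  'bbbabaaaabbbabaababbaabbababaabaa'
  #38 SA[38]=15  'bbbabaababbaabbababaabaa'

[38, 37, 11, 12, 34, 20, 26, 4, 13, 35, 9, 32, 18, 30, 21, 23, 27, 0, 5, 14, 36, 10, 33, 19, 25, 3, 8, 31, 17, 29, 22, 24, 2, 7, 16, 28, 1, 6, 15]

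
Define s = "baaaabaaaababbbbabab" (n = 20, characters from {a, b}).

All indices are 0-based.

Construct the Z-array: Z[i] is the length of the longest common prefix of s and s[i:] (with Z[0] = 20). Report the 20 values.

[20, 0, 0, 0, 0, 7, 0, 0, 0, 0, 2, 0, 1, 1, 1, 2, 0, 2, 0, 1]

Z[0]=20
i=1: fresh scan; Z[1]=0
i=2: fresh scan; Z[2]=0
i=3: fresh scan; Z[3]=0
i=4: fresh scan; Z[4]=0
i=5: fresh scan; Z[5]=7 extend→box=[5,12)
i=6: min(r-i=6, Z[1]=0)=0; Z[6]=0
i=7: min(r-i=5, Z[2]=0)=0; Z[7]=0
i=8: min(r-i=4, Z[3]=0)=0; Z[8]=0
i=9: min(r-i=3, Z[4]=0)=0; Z[9]=0
i=10: min(r-i=2, Z[5]=7)=2; Z[10]=2
i=11: min(r-i=1, Z[6]=0)=0; Z[11]=0
i=12: fresh scan; Z[12]=1 extend→box=[12,13)
i=13: fresh scan; Z[13]=1 extend→box=[13,14)
i=14: fresh scan; Z[14]=1 extend→box=[14,15)
i=15: fresh scan; Z[15]=2 extend→box=[15,17)
i=16: min(r-i=1, Z[1]=0)=0; Z[16]=0
i=17: fresh scan; Z[17]=2 extend→box=[17,19)
i=18: min(r-i=1, Z[1]=0)=0; Z[18]=0
i=19: fresh scan; Z[19]=1 extend→box=[19,20)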